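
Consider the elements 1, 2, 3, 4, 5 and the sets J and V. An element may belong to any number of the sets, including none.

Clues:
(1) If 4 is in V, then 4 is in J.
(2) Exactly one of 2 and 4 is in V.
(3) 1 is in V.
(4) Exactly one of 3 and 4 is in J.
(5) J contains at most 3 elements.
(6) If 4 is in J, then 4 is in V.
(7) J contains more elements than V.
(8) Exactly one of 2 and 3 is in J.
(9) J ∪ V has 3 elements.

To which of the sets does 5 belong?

5: none

From (3): 1 ∈ V.
Suppose 5 ∈ J: no assignment then satisfies all the clues, so 5 ∉ J.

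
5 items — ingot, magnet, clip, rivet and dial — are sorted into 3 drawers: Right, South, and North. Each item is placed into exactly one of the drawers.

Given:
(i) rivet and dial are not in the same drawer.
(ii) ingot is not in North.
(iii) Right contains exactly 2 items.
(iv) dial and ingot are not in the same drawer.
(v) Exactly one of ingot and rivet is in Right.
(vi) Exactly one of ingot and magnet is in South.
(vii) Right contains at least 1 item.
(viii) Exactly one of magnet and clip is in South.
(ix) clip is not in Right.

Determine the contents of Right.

Right = {magnet, rivet}

From (ii): ingot ∉ North.
From (ix): clip ∉ Right.
Suppose ingot ∈ Right: no assignment then satisfies all the clues, so ingot ∉ Right.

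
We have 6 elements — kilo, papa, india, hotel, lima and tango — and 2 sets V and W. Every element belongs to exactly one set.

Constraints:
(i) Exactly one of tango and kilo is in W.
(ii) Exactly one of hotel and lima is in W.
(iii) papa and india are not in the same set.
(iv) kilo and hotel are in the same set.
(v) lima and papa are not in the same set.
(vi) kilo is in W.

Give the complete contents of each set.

From (vi): kilo ∈ W.
(i) (exactly one): tango ∉ W.
(iv): hotel matches kilo: hotel ∉ V.
(iv): hotel matches kilo: hotel ∈ W.
Only one set left: tango ∈ V.
(ii) (exactly one): lima ∉ W.
Only one set left: lima ∈ V.
(v): papa ∉ V.
Only one set left: papa ∈ W.
(iii): india ∉ W.
Only one set left: india ∈ V.

V = {india, lima, tango}; W = {hotel, kilo, papa}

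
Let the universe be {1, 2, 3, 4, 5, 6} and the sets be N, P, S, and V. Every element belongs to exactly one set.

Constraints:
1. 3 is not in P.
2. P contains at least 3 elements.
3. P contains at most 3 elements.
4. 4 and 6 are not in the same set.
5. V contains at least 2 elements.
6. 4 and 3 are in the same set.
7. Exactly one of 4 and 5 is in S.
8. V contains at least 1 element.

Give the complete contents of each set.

N = {}; P = {1, 2, 6}; S = {5}; V = {3, 4}

From (1): 3 ∉ P.
(6): 4 matches 3: 4 ∉ P.
Suppose 1 ∈ N: no assignment then satisfies all the clues, so 1 ∉ N.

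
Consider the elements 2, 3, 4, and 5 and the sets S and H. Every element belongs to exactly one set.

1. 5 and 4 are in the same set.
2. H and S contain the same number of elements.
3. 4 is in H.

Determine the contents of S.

S = {2, 3}

From (3): 4 ∈ H.
(1): 5 matches 4: 5 ∉ S.
(1): 5 matches 4: 5 ∈ H.
Suppose 2 ∉ S: no assignment then satisfies all the clues, so 2 ∈ S.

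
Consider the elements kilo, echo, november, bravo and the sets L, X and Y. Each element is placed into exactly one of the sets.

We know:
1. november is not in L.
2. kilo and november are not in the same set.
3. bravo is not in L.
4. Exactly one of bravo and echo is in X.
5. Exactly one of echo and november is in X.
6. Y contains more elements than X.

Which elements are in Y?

Y = {bravo, november}

From (1): november ∉ L.
From (3): bravo ∉ L.
Suppose kilo ∈ Y: no assignment then satisfies all the clues, so kilo ∉ Y.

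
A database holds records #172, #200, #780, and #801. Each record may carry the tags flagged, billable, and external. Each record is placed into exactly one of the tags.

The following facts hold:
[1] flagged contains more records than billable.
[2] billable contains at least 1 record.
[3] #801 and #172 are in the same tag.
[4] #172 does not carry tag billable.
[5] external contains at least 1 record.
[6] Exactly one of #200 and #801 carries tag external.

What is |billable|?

1

From (4): #172 ∉ billable.
(3): #801 matches #172: #801 ∉ billable.
Suppose #172 ∉ flagged: no assignment then satisfies all the clues, so #172 ∈ flagged.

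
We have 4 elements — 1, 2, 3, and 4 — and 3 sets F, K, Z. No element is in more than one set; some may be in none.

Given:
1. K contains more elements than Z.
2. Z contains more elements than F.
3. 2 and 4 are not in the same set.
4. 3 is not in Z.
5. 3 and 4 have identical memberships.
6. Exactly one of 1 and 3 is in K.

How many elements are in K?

2

From (4): 3 ∉ Z.
(5): 4 matches 3: 4 ∉ Z.
Suppose 1 ∈ F: no assignment then satisfies all the clues, so 1 ∉ F.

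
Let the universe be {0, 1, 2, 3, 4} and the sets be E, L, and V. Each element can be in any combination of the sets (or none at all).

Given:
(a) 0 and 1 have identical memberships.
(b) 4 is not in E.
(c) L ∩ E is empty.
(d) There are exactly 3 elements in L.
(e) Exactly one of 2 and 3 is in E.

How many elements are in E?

1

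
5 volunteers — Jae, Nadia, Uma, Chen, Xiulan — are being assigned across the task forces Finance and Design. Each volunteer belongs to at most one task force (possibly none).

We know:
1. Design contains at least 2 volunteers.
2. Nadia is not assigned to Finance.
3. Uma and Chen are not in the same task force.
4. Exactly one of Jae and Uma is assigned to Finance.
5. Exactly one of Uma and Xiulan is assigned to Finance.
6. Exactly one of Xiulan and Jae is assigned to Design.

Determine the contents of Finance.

Finance = {Uma}

From (2): Nadia ∉ Finance.
Suppose Jae ∈ Finance: no assignment then satisfies all the clues, so Jae ∉ Finance.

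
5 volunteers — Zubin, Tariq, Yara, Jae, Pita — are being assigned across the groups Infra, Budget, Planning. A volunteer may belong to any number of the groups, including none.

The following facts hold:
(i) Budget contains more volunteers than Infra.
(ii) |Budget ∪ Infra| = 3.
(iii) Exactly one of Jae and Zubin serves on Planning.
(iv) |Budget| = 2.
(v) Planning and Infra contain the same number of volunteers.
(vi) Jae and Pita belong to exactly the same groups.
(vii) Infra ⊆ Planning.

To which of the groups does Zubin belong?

Zubin: Infra, Planning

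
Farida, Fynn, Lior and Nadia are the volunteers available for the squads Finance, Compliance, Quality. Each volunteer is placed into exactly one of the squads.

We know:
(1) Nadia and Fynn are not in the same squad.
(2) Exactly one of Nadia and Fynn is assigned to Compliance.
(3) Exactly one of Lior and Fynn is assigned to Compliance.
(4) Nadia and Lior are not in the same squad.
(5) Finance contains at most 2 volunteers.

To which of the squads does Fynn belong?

Fynn: Compliance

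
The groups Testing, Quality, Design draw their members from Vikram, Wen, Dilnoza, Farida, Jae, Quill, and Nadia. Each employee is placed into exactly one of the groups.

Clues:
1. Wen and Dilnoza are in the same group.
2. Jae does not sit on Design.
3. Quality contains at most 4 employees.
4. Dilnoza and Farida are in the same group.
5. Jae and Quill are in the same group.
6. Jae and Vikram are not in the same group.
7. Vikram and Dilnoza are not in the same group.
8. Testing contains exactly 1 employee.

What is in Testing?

Testing = {Vikram}

From (2): Jae ∉ Design.
(5): Quill matches Jae: Quill ∉ Design.
Suppose Vikram ∉ Testing: no assignment then satisfies all the clues, so Vikram ∈ Testing.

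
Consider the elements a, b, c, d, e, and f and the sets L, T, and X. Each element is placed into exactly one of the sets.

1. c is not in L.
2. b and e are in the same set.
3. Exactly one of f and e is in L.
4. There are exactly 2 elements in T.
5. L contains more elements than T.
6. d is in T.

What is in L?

L = {a, b, e}

From (1): c ∉ L.
From (6): d ∈ T.
Suppose a ∉ L: no assignment then satisfies all the clues, so a ∈ L.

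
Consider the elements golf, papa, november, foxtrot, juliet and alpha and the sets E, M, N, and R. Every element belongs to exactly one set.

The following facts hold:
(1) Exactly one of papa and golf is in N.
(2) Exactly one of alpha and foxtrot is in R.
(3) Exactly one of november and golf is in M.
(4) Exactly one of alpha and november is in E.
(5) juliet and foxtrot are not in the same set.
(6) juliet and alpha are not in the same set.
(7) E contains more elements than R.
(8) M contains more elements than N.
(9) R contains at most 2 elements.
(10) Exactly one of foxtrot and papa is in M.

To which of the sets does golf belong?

golf: M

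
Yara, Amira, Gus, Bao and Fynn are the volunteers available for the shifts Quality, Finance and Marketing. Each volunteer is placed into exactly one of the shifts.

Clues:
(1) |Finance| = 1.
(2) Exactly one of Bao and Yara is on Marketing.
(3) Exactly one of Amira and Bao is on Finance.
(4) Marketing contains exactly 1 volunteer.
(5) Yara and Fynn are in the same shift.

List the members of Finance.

Finance = {Amira}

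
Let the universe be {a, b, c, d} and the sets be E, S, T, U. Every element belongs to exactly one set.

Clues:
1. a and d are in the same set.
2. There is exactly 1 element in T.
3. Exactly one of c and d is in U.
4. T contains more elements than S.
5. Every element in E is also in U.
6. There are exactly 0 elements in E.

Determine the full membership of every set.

E = {}; S = {}; T = {c}; U = {a, b, d}

(6): E already has 0, so the rest are out.
Suppose a ∈ S: no assignment then satisfies all the clues, so a ∉ S.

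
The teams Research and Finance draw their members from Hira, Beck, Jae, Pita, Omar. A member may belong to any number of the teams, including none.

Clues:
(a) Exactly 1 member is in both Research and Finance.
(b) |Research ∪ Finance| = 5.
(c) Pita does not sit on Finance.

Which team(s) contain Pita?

Pita: Research

From (c): Pita ∉ Finance.
Suppose Pita ∉ Research: no assignment then satisfies all the clues, so Pita ∈ Research.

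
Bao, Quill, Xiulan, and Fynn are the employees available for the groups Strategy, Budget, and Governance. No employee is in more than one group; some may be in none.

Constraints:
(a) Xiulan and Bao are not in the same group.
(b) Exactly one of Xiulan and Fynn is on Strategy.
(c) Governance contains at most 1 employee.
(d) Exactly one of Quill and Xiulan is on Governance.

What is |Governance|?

1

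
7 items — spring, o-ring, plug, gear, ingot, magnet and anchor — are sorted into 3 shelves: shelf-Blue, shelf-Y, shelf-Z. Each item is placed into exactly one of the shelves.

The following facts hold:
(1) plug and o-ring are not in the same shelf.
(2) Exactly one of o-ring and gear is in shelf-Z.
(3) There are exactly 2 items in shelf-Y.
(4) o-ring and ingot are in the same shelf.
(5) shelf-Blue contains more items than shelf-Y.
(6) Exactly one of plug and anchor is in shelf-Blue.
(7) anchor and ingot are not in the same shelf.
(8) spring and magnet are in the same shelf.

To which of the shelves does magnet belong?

magnet: shelf-Blue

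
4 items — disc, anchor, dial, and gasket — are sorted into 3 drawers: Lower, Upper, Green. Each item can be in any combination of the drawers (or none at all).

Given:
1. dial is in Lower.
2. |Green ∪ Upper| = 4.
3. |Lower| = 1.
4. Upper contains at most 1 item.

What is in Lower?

Lower = {dial}

From (1): dial ∈ Lower.
(3): Lower already has 1, so the rest are out.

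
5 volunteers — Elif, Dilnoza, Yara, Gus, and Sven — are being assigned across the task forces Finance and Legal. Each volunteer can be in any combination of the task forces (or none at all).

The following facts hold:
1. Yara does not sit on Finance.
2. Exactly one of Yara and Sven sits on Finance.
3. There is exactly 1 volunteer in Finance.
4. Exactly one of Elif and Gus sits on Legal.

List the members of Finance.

From (1): Yara ∉ Finance.
(2) (exactly one): Sven ∈ Finance.
(3): Finance already has 1, so the rest are out.

Finance = {Sven}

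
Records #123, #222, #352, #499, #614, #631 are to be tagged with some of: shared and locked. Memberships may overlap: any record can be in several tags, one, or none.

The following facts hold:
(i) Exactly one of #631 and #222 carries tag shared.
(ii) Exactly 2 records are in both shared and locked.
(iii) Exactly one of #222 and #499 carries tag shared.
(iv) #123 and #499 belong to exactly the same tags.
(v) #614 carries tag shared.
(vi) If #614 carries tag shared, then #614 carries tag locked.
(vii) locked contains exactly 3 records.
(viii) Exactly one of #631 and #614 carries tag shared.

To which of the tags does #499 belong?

#499: none

From (v): #614 ∈ shared.
(vi): #614 ∈ locked.
(viii) (exactly one): #631 ∉ shared.
(i) (exactly one): #222 ∈ shared.
(iii) (exactly one): #499 ∉ shared.
(iv): #123 matches #499: #123 ∉ shared.
Suppose #499 ∈ locked: no assignment then satisfies all the clues, so #499 ∉ locked.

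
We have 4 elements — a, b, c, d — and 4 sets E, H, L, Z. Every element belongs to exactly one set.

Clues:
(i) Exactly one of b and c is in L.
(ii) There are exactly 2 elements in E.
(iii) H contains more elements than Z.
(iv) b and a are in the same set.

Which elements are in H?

H = {d}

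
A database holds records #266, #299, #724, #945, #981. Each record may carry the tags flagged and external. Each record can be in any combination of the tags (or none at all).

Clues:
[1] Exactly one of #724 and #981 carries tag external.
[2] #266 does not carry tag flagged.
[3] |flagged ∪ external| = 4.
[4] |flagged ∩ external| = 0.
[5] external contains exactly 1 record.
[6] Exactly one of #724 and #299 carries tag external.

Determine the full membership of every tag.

flagged = {#299, #945, #981}; external = {#724}

From (2): #266 ∉ flagged.
Suppose #266 ∈ external: no assignment then satisfies all the clues, so #266 ∉ external.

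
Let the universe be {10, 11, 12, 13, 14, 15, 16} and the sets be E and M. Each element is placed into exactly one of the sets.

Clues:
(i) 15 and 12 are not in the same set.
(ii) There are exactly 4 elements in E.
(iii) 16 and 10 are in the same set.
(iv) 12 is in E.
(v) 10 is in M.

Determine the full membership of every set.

E = {11, 12, 13, 14}; M = {10, 15, 16}

From (iv): 12 ∈ E.
From (v): 10 ∈ M.
(i): 15 ∉ E.
(iii): 16 matches 10: 16 ∉ E.
(iii): 16 matches 10: 16 ∈ M.
Only one set left: 15 ∈ M.
(ii): only 4 candidates remain for E, so all are in.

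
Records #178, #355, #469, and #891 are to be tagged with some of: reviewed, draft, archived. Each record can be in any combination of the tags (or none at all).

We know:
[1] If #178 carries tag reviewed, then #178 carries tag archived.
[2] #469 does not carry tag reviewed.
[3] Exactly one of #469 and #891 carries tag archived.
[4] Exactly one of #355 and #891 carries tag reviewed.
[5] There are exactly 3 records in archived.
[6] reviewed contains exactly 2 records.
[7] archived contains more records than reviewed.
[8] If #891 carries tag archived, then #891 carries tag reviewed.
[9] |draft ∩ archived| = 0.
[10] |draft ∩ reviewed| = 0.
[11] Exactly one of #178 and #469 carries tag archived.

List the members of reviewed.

reviewed = {#178, #891}

From (2): #469 ∉ reviewed.
Suppose #178 ∉ reviewed: no assignment then satisfies all the clues, so #178 ∈ reviewed.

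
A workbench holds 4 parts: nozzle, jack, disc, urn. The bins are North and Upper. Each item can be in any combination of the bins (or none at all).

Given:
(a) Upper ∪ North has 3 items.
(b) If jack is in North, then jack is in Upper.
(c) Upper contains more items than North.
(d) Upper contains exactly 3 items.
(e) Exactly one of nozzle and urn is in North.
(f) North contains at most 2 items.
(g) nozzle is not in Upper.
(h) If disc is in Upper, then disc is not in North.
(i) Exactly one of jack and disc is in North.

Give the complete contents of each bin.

North = {jack, urn}; Upper = {disc, jack, urn}

From (g): nozzle ∉ Upper.
(d): only 3 candidates remain for Upper, so all are in.
(h): disc ∉ North.
(i) (exactly one): jack ∈ North.
Suppose nozzle ∈ North: no assignment then satisfies all the clues, so nozzle ∉ North.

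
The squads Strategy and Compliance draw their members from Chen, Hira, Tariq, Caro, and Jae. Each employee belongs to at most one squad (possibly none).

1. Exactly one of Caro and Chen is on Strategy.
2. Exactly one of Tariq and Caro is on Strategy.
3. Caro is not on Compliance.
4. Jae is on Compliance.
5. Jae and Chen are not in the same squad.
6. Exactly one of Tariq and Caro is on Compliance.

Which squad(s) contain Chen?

Chen: none

From (3): Caro ∉ Compliance.
From (4): Jae ∈ Compliance.
(5): Chen ∉ Compliance.
(6) (exactly one): Tariq ∈ Compliance.
(2) (exactly one): Caro ∈ Strategy.
(1) (exactly one): Chen ∉ Strategy.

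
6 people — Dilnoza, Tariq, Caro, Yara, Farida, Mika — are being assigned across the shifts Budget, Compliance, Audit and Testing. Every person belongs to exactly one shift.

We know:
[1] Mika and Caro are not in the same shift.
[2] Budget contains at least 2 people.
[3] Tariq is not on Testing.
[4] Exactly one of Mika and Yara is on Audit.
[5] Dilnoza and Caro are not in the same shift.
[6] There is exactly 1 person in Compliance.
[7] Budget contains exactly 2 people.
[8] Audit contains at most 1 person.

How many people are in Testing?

2

From (3): Tariq ∉ Testing.
Suppose Dilnoza ∈ Audit: no assignment then satisfies all the clues, so Dilnoza ∉ Audit.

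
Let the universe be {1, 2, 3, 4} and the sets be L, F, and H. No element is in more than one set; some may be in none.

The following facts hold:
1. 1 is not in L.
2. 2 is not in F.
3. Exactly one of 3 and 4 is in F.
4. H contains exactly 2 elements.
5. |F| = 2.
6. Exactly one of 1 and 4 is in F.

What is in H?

From (1): 1 ∉ L.
From (2): 2 ∉ F.
Suppose 1 ∈ H: no assignment then satisfies all the clues, so 1 ∉ H.

H = {2, 4}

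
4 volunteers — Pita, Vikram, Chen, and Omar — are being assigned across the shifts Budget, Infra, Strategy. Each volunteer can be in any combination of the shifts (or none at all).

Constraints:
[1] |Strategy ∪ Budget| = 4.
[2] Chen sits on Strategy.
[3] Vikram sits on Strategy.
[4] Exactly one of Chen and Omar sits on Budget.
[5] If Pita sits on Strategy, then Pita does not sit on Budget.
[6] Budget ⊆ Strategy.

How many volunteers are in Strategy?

4

From (2): Chen ∈ Strategy.
From (3): Vikram ∈ Strategy.
Suppose Pita ∈ Budget: no assignment then satisfies all the clues, so Pita ∉ Budget.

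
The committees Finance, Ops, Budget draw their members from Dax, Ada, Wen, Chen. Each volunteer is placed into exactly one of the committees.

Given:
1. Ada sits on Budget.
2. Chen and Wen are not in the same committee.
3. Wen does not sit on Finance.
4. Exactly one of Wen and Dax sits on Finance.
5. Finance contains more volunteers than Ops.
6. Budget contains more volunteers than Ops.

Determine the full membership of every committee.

Finance = {Chen, Dax}; Ops = {}; Budget = {Ada, Wen}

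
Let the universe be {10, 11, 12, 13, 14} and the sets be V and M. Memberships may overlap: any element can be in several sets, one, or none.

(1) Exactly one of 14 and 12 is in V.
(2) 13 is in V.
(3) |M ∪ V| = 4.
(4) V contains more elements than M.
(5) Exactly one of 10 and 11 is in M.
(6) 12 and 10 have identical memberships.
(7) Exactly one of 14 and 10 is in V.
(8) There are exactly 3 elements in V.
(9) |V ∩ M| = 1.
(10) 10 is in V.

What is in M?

M = {11, 13}

From (2): 13 ∈ V.
From (10): 10 ∈ V.
(6): 12 matches 10: 12 ∈ V.
(7) (exactly one): 14 ∉ V.
(8): V already has 3, so the rest are out.
Suppose 10 ∈ M: no assignment then satisfies all the clues, so 10 ∉ M.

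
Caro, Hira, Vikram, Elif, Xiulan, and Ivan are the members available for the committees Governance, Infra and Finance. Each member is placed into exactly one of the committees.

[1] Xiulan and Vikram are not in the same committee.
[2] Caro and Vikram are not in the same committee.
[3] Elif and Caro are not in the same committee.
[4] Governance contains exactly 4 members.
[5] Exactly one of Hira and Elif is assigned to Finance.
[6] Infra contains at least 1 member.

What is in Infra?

Infra = {Vikram}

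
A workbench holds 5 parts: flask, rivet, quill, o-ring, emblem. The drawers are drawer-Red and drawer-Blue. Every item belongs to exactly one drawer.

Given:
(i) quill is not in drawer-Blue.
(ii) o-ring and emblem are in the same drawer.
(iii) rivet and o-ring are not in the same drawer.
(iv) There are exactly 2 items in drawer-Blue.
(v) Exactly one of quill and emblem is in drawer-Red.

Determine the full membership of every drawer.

From (i): quill ∉ drawer-Blue.
Only one drawer left: quill ∈ drawer-Red.
(v) (exactly one): emblem ∉ drawer-Red.
Only one drawer left: emblem ∈ drawer-Blue.
(ii): o-ring matches emblem: o-ring ∉ drawer-Red.
(ii): o-ring matches emblem: o-ring ∈ drawer-Blue.
(iii): rivet ∉ drawer-Blue.
(iv): drawer-Blue already has 2, so the rest are out.
Only one drawer left: flask ∈ drawer-Red.
Only one drawer left: rivet ∈ drawer-Red.

drawer-Red = {flask, quill, rivet}; drawer-Blue = {emblem, o-ring}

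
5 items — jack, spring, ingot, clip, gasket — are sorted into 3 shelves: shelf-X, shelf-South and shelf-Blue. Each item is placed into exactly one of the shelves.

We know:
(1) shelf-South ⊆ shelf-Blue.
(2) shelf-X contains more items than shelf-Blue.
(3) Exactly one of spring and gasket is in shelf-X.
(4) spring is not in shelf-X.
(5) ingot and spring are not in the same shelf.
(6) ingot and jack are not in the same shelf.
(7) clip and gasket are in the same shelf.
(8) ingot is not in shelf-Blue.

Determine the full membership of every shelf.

shelf-X = {clip, gasket, ingot}; shelf-South = {}; shelf-Blue = {jack, spring}

From (4): spring ∉ shelf-X.
From (8): ingot ∉ shelf-Blue.
(1) contrapositive: ingot ∉ shelf-South.
(3) (exactly one): gasket ∈ shelf-X.
(7): clip matches gasket: clip ∈ shelf-X.
Only one shelf left: ingot ∈ shelf-X.
(6): jack ∉ shelf-X.
Suppose jack ∈ shelf-South: no assignment then satisfies all the clues, so jack ∉ shelf-South.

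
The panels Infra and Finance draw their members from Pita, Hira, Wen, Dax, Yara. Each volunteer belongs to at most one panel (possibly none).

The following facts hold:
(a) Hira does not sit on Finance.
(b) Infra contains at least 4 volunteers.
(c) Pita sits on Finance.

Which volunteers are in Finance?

From (a): Hira ∉ Finance.
From (c): Pita ∈ Finance.
(b): only 4 candidates remain for Infra, so all are in.

Finance = {Pita}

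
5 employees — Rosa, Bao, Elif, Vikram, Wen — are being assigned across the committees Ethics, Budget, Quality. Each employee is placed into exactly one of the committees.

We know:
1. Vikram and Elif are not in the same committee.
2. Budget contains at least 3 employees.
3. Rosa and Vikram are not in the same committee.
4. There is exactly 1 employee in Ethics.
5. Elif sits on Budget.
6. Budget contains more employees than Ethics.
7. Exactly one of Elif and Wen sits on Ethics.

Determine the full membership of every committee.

Ethics = {Wen}; Budget = {Bao, Elif, Rosa}; Quality = {Vikram}

From (5): Elif ∈ Budget.
(1): Vikram ∉ Budget.
(7) (exactly one): Wen ∈ Ethics.
(2): only 3 candidates remain for Budget, so all are in.
(4): Ethics already has 1, so the rest are out.
Only one committee left: Vikram ∈ Quality.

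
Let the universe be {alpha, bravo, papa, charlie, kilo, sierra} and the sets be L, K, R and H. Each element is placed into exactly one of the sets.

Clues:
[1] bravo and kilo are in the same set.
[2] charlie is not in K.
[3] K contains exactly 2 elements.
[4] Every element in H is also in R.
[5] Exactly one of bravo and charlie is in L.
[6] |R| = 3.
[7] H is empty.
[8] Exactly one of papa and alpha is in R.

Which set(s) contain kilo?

kilo: R

From (2): charlie ∉ K.
(7): H already has 0, so the rest are out.
Suppose kilo ∈ L: no assignment then satisfies all the clues, so kilo ∉ L.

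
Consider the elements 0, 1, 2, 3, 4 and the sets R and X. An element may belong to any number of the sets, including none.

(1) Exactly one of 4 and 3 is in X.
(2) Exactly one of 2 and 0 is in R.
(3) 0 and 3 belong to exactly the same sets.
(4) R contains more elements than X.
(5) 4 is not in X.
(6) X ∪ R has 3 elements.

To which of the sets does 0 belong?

From (5): 4 ∉ X.
(1) (exactly one): 3 ∈ X.
(3): 0 matches 3: 0 ∈ X.
Suppose 0 ∉ R: no assignment then satisfies all the clues, so 0 ∈ R.

0: R, X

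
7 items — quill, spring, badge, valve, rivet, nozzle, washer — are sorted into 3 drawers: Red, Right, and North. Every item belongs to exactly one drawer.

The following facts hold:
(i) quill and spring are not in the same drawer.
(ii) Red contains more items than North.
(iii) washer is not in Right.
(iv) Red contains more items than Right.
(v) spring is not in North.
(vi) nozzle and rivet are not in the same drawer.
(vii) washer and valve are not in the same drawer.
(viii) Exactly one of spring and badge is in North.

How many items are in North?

2

From (iii): washer ∉ Right.
From (v): spring ∉ North.
(viii) (exactly one): badge ∈ North.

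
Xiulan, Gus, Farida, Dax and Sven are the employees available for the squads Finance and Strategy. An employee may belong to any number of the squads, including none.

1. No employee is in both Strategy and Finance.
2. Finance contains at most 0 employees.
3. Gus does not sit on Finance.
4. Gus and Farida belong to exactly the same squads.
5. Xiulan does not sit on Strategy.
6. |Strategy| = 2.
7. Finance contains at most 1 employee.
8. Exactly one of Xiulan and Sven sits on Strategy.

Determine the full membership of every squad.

Finance = {}; Strategy = {Dax, Sven}

From (3): Gus ∉ Finance.
From (5): Xiulan ∉ Strategy.
(2): Finance already has 0, so the rest are out.
(8) (exactly one): Sven ∈ Strategy.
Suppose Gus ∈ Strategy: no assignment then satisfies all the clues, so Gus ∉ Strategy.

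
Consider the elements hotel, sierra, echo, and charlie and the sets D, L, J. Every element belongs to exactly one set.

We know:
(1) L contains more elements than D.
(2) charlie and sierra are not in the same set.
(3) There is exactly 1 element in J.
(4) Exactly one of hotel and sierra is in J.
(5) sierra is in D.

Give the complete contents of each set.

D = {sierra}; L = {charlie, echo}; J = {hotel}

From (5): sierra ∈ D.
(2): charlie ∉ D.
(4) (exactly one): hotel ∈ J.
(3): J already has 1, so the rest are out.
Only one set left: charlie ∈ L.
Suppose echo ∈ D: no assignment then satisfies all the clues, so echo ∉ D.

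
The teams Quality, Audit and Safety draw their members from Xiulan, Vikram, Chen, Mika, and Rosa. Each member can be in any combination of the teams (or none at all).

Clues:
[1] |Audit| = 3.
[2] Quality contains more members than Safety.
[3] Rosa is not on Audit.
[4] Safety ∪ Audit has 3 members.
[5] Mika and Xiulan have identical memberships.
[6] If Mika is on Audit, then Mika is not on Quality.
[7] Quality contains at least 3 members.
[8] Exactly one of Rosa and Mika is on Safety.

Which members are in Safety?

Safety = {Mika, Xiulan}

From (3): Rosa ∉ Audit.
Suppose Xiulan ∉ Safety: no assignment then satisfies all the clues, so Xiulan ∈ Safety.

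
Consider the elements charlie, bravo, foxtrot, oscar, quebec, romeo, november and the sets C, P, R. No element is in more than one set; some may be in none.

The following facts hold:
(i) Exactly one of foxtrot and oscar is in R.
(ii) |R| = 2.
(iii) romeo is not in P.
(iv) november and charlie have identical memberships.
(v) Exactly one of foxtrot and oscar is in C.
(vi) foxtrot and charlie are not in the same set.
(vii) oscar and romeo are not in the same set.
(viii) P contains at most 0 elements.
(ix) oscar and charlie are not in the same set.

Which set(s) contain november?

november: none

From (iii): romeo ∉ P.
(viii): P already has 0, so the rest are out.
Suppose november ∈ C: no assignment then satisfies all the clues, so november ∉ C.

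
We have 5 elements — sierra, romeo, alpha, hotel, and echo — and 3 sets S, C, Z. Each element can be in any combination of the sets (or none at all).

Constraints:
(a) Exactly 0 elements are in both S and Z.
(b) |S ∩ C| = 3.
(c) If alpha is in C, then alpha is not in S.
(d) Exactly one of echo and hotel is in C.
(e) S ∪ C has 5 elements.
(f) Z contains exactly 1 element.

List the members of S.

S = {echo, hotel, romeo, sierra}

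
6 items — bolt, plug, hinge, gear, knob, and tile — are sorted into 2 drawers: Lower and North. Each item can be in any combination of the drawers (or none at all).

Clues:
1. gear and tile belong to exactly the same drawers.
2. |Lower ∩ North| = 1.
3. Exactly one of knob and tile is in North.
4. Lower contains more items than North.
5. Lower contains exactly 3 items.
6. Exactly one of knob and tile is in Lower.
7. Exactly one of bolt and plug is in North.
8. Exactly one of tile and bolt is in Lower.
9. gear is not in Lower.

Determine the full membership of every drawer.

Lower = {bolt, hinge, knob}; North = {knob, plug}

From (9): gear ∉ Lower.
(1): tile matches gear: tile ∉ Lower.
(6) (exactly one): knob ∈ Lower.
(8) (exactly one): bolt ∈ Lower.
Suppose bolt ∈ North: no assignment then satisfies all the clues, so bolt ∉ North.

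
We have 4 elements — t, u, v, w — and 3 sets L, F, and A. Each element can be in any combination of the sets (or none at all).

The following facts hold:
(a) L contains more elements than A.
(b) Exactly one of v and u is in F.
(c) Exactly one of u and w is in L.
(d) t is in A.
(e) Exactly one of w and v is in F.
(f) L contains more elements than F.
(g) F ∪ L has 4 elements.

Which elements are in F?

F = {u, w}

From (d): t ∈ A.
Suppose t ∈ F: no assignment then satisfies all the clues, so t ∉ F.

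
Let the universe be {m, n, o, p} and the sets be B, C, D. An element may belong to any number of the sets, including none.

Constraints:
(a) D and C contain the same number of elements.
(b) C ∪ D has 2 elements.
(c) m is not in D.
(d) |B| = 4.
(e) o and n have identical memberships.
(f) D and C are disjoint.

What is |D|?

1

From (c): m ∉ D.
(d): only 4 candidates remain for B, so all are in.
Suppose m ∉ C: no assignment then satisfies all the clues, so m ∈ C.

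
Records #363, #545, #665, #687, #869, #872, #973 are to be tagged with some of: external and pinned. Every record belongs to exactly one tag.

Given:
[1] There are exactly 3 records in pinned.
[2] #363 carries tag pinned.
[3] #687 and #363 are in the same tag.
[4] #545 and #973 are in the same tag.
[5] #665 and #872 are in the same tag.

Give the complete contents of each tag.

external = {#545, #665, #872, #973}; pinned = {#363, #687, #869}

From (2): #363 ∈ pinned.
(3): #687 matches #363: #687 ∉ external.
(3): #687 matches #363: #687 ∈ pinned.
Suppose #545 ∉ external: no assignment then satisfies all the clues, so #545 ∈ external.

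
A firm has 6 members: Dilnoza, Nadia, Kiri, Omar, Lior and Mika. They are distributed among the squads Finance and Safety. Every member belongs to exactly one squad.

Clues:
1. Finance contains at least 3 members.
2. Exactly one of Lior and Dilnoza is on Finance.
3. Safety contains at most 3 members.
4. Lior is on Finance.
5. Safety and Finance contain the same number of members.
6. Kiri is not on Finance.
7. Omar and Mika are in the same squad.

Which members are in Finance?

Finance = {Lior, Mika, Omar}

From (4): Lior ∈ Finance.
From (6): Kiri ∉ Finance.
(2) (exactly one): Dilnoza ∉ Finance.
Only one squad left: Dilnoza ∈ Safety.
Only one squad left: Kiri ∈ Safety.
Suppose Nadia ∈ Finance: no assignment then satisfies all the clues, so Nadia ∉ Finance.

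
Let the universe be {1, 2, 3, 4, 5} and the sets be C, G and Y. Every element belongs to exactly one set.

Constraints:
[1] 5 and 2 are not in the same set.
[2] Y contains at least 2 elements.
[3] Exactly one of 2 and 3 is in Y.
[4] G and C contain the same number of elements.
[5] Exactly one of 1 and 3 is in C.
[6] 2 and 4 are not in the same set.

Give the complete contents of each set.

C = {1}; G = {2}; Y = {3, 4, 5}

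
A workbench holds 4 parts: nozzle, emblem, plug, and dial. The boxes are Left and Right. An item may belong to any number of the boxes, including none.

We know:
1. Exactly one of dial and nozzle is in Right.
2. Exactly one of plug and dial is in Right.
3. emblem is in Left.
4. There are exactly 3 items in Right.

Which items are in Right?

Right = {emblem, nozzle, plug}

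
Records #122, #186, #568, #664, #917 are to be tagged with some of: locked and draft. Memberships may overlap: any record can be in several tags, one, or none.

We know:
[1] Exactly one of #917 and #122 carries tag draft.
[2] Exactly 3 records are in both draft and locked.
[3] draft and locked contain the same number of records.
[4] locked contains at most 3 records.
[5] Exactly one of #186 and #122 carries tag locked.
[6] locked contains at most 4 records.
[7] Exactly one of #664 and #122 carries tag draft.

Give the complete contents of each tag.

locked = {#186, #664, #917}; draft = {#186, #664, #917}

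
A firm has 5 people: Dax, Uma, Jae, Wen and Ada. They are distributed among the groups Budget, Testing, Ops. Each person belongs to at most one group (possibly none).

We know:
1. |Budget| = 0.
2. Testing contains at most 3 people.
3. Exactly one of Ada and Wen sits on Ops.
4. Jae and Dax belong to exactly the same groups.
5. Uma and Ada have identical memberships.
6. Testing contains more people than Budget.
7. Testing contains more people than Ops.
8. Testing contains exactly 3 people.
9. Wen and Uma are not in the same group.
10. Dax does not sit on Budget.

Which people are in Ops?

Ops = {Ada, Uma}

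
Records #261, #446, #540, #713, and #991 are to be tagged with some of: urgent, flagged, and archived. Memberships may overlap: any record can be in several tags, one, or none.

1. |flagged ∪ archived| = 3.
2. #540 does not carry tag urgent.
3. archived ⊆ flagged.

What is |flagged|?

3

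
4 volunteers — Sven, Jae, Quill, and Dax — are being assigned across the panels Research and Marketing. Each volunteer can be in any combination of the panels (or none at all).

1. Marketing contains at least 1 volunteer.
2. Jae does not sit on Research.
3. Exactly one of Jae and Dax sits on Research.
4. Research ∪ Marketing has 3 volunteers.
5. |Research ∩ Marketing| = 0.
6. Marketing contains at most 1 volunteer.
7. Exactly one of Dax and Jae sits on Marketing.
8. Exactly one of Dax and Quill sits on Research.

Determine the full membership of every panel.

Research = {Dax, Sven}; Marketing = {Jae}

From (2): Jae ∉ Research.
(3) (exactly one): Dax ∈ Research.
(8) (exactly one): Quill ∉ Research.
Suppose Sven ∉ Research: no assignment then satisfies all the clues, so Sven ∈ Research.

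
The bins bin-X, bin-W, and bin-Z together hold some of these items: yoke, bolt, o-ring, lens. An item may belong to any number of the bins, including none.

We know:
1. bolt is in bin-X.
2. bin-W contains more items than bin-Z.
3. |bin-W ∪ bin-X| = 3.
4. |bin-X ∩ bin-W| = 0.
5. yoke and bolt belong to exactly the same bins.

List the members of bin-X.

From (1): bolt ∈ bin-X.
(5): yoke matches bolt: yoke ∈ bin-X.
Suppose o-ring ∈ bin-X: no assignment then satisfies all the clues, so o-ring ∉ bin-X.

bin-X = {bolt, yoke}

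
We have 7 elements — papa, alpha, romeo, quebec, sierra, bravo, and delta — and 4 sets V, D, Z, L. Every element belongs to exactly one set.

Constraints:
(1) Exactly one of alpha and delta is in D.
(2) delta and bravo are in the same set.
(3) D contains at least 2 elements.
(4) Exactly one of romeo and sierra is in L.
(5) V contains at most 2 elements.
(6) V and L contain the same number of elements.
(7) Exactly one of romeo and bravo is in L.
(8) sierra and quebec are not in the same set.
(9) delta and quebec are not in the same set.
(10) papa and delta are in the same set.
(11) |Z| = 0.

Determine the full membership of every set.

V = {alpha, sierra}; D = {bravo, delta, papa}; Z = {}; L = {quebec, romeo}

(11): Z already has 0, so the rest are out.
Suppose papa ∈ V: no assignment then satisfies all the clues, so papa ∉ V.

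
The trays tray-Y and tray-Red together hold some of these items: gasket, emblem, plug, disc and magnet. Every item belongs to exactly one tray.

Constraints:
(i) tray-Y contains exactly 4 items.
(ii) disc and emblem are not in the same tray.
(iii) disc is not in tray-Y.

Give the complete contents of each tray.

tray-Y = {emblem, gasket, magnet, plug}; tray-Red = {disc}

From (iii): disc ∉ tray-Y.
(i): only 4 candidates remain for tray-Y, so all are in.
Only one tray left: disc ∈ tray-Red.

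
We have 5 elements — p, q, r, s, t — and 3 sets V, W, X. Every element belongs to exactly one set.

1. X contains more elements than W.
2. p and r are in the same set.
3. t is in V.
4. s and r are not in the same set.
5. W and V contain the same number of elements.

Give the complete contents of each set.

From (3): t ∈ V.
Suppose p ∈ V: no assignment then satisfies all the clues, so p ∉ V.

V = {t}; W = {s}; X = {p, q, r}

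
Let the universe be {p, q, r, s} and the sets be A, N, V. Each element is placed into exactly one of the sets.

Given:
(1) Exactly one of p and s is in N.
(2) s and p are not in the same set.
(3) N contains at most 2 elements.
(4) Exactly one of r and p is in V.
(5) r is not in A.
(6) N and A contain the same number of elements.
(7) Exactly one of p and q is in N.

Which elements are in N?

N = {p}

From (5): r ∉ A.
Suppose p ∉ N: no assignment then satisfies all the clues, so p ∈ N.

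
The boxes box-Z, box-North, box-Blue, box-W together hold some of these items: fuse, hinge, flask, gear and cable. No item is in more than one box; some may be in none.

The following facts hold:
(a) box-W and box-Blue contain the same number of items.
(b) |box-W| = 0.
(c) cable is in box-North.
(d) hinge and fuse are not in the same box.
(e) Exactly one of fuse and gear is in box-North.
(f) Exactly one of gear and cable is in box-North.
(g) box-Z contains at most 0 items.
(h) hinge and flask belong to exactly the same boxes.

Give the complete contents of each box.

box-Z = {}; box-North = {cable, fuse}; box-Blue = {}; box-W = {}

From (c): cable ∈ box-North.
(b): box-W already has 0, so the rest are out.
(f) (exactly one): gear ∉ box-North.
(g): box-Z already has 0, so the rest are out.
(e) (exactly one): fuse ∈ box-North.
(d): hinge ∉ box-North.
(h): flask matches hinge: flask ∉ box-North.
Suppose hinge ∈ box-Blue: no assignment then satisfies all the clues, so hinge ∉ box-Blue.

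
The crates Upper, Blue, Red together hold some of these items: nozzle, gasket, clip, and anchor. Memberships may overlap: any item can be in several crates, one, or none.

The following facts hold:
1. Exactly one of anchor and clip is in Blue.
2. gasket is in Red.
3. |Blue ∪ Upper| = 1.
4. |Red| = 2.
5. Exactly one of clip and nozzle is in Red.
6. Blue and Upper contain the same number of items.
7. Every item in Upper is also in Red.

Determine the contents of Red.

Red = {clip, gasket}

From (2): gasket ∈ Red.
Suppose nozzle ∈ Red: no assignment then satisfies all the clues, so nozzle ∉ Red.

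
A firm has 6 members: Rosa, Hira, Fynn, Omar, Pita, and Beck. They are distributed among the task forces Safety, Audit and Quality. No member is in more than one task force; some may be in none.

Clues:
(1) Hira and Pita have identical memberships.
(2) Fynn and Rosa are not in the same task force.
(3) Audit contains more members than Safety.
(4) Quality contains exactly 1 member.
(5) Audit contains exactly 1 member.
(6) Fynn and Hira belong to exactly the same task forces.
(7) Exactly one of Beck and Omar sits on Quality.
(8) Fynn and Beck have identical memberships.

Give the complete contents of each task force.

Safety = {}; Audit = {Rosa}; Quality = {Omar}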